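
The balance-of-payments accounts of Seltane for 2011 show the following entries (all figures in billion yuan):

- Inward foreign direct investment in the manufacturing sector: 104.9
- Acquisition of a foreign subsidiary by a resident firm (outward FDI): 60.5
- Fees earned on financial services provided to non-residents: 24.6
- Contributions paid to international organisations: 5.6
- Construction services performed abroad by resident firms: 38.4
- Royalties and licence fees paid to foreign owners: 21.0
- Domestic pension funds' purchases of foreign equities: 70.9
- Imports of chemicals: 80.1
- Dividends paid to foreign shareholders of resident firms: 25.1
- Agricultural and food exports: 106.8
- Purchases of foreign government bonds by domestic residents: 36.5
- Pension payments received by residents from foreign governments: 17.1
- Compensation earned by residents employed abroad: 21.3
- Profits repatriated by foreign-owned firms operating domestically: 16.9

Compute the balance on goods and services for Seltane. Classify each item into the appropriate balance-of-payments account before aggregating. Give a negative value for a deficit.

Goods: 106.8 - 80.1 = 26.7
Services: 38.4 + 24.6 - 21.0 = 42.0
Trade balance = 26.7 + 42.0 = 68.7
(Excluded from the trade balance — financial account: inward foreign direct investment in the manufacturing sector 104.9, acquisition of a foreign subsidiary by a resident firm (outward FDI) 60.5, domestic pension funds' purchases of foreign equities 70.9, purchases of foreign government bonds by domestic residents 36.5; secondary income: contributions paid to international organisations 5.6, pension payments received by residents from foreign governments 17.1; primary income: dividends paid to foreign shareholders of resident firms 25.1, compensation earned by residents employed abroad 21.3, profits repatriated by foreign-owned firms operating domestically 16.9.)

68.7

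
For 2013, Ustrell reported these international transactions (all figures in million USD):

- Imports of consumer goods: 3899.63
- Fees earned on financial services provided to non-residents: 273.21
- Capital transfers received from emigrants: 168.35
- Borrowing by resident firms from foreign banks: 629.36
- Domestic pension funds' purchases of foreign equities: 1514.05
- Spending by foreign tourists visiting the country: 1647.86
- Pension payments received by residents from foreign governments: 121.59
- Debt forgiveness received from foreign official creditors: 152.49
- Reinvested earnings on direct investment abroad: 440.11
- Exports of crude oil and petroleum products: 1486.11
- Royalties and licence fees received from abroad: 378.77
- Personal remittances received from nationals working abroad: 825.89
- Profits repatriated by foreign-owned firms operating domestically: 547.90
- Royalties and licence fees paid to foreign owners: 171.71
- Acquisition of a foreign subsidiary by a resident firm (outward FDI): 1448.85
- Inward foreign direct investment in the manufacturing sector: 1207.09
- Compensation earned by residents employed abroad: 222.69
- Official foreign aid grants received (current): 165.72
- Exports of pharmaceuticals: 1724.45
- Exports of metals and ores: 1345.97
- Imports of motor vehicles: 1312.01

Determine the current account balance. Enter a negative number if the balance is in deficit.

Goods: 1724.45 - 1312.01 + 1345.97 - 3899.63 + 1486.11 = -655.11
Services: 1647.86 + 273.21 - 171.71 + 378.77 = 2128.13
Primary income: -547.90 + 222.69 + 440.11 = 114.90
Secondary income: 165.72 + 121.59 + 825.89 = 1113.20
Current account = (-655.11) + 2128.13 + 114.90 + 1113.20 = 2701.12
(Excluded from the current account — capital account: capital transfers received from emigrants 168.35, debt forgiveness received from foreign official creditors 152.49; financial account: borrowing by resident firms from foreign banks 629.36, domestic pension funds' purchases of foreign equities 1514.05, acquisition of a foreign subsidiary by a resident firm (outward FDI) 1448.85, inward foreign direct investment in the manufacturing sector 1207.09.)

2701.12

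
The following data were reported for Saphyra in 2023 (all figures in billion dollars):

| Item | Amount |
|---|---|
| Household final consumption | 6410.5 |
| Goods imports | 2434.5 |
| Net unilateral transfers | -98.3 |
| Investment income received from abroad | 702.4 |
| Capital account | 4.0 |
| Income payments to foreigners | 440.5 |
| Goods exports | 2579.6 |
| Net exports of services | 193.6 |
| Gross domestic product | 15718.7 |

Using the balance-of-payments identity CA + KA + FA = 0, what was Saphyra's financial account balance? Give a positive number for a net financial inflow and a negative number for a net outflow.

-506.3

Goods balance = 2579.6 - 2434.5 = 145.1
Services balance = 193.6
Trade balance (goods + services) = 145.1 + 193.6 = 338.7
Net primary income = 702.4 - 440.5 = 261.9
Net secondary income = -98.3
Current account = 338.7 + 261.9 + (-98.3) = 502.3
Financial account = -(502.3 + 4.0) = -506.3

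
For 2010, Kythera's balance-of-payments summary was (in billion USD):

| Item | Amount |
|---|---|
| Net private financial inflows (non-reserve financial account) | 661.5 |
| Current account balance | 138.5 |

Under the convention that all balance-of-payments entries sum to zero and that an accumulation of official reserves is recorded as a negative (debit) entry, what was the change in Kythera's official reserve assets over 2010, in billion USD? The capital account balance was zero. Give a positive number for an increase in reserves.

800.0

Official reserve transactions balance = -(138.5 + 661.5) = -800.0
An accumulation of reserves is recorded as a debit (negative entry), so the change in the stock of reserves is the negative of that balance.
Change in official reserves = -(-800.0) = 800.0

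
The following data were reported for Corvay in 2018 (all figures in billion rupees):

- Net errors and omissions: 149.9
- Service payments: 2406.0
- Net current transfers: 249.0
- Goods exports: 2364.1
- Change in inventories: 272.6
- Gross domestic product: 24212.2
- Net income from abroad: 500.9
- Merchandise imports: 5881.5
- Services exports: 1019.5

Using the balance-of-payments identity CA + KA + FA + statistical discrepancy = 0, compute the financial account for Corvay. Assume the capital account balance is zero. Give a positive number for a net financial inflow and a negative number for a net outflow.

Goods balance = 2364.1 - 5881.5 = -3517.4
Services balance = 1019.5 - 2406.0 = -1386.5
Trade balance (goods + services) = -3517.4 + (-1386.5) = -4903.9
Net primary income = 500.9
Net secondary income = 249.0
Current account = -4903.9 + 500.9 + 249.0 = -4154.0
Financial account = -(-4154.0 + 149.9) = 4004.1

4004.1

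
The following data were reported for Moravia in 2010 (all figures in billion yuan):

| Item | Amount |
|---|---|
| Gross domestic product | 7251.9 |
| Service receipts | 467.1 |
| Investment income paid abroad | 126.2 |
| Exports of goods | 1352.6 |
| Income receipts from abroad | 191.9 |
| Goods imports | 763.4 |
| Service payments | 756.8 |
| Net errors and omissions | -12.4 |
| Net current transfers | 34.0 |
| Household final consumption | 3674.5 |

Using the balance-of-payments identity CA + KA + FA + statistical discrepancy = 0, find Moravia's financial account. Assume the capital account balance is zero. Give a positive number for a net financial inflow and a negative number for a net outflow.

Goods balance = 1352.6 - 763.4 = 589.2
Services balance = 467.1 - 756.8 = -289.7
Trade balance (goods + services) = 589.2 + (-289.7) = 299.5
Net primary income = 191.9 - 126.2 = 65.7
Net secondary income = 34.0
Current account = 299.5 + 65.7 + 34.0 = 399.2
Financial account = -(399.2 + (-12.4)) = -386.8

-386.8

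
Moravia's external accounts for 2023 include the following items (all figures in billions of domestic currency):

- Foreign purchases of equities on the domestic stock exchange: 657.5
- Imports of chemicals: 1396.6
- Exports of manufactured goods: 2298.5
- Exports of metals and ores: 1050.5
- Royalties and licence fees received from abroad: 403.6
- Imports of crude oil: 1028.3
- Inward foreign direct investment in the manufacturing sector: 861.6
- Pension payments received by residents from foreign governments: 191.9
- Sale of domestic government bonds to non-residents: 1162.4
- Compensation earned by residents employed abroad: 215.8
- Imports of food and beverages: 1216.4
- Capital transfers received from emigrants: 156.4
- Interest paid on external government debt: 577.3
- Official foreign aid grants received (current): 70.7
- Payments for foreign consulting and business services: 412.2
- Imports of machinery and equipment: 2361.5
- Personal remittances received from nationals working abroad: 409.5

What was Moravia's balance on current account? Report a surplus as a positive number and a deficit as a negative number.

-2351.8

Goods: 1050.5 + 2298.5 - 2361.5 - 1028.3 - 1216.4 - 1396.6 = -2653.8
Services: 403.6 - 412.2 = -8.6
Primary income: -577.3 + 215.8 = -361.5
Secondary income: 70.7 + 409.5 + 191.9 = 672.1
Current account = (-2653.8) + (-8.6) + (-361.5) + 672.1 = -2351.8
(Excluded from the current account — financial account: foreign purchases of equities on the domestic stock exchange 657.5, inward foreign direct investment in the manufacturing sector 861.6, sale of domestic government bonds to non-residents 1162.4; capital account: capital transfers received from emigrants 156.4.)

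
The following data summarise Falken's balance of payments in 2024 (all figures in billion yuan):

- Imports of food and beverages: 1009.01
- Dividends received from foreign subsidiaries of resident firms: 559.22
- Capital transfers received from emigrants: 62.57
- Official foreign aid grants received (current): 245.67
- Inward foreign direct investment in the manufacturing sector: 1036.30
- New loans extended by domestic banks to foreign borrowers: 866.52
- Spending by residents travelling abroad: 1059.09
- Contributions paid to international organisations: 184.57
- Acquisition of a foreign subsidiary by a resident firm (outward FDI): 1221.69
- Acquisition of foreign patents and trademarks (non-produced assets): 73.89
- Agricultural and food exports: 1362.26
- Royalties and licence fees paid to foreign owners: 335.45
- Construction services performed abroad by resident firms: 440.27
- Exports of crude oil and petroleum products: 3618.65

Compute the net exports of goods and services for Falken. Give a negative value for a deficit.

3017.63

Goods: 3618.65 - 1009.01 + 1362.26 = 3971.90
Services: 440.27 - 1059.09 - 335.45 = -954.27
Trade balance = 3971.90 + (-954.27) = 3017.63
(Excluded from the trade balance — primary income: dividends received from foreign subsidiaries of resident firms 559.22; capital account: capital transfers received from emigrants 62.57, acquisition of foreign patents and trademarks (non-produced assets) 73.89; secondary income: official foreign aid grants received (current) 245.67, contributions paid to international organisations 184.57; financial account: inward foreign direct investment in the manufacturing sector 1036.30, new loans extended by domestic banks to foreign borrowers 866.52, acquisition of a foreign subsidiary by a resident firm (outward FDI) 1221.69.)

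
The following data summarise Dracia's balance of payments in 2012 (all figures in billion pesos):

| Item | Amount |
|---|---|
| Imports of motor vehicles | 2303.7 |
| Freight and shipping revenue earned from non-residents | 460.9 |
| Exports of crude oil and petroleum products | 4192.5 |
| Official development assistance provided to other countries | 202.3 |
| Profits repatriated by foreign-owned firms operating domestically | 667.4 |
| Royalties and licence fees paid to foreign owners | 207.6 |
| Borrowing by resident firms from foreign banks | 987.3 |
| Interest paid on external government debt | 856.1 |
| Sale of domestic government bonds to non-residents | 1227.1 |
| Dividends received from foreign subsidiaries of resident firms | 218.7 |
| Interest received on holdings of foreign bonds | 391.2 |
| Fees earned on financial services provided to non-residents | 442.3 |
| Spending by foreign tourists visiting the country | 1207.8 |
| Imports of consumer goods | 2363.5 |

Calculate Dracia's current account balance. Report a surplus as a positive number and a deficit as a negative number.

Goods: -2363.5 + 4192.5 - 2303.7 = -474.7
Services: 442.3 + 1207.8 + 460.9 - 207.6 = 1903.4
Primary income: 218.7 + 391.2 - 667.4 - 856.1 = -913.6
Secondary income: -202.3
Current account = (-474.7) + 1903.4 + (-913.6) + (-202.3) = 312.8
(Excluded from the current account — financial account: borrowing by resident firms from foreign banks 987.3, sale of domestic government bonds to non-residents 1227.1.)

312.8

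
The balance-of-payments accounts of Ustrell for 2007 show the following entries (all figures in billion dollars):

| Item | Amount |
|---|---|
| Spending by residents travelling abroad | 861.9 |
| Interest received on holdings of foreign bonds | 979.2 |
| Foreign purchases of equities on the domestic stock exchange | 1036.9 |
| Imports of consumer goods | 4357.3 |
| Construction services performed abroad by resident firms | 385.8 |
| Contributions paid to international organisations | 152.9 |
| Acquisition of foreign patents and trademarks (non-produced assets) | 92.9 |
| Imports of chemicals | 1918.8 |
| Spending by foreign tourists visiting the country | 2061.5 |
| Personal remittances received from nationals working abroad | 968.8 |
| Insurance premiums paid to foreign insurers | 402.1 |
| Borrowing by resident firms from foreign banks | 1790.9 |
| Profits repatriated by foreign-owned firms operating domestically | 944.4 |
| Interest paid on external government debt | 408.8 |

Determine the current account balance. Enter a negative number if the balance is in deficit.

Goods: -1918.8 - 4357.3 = -6276.1
Services: 2061.5 - 402.1 - 861.9 + 385.8 = 1183.3
Primary income: -408.8 + 979.2 - 944.4 = -374.0
Secondary income: 968.8 - 152.9 = 815.9
Current account = (-6276.1) + 1183.3 + (-374.0) + 815.9 = -4650.9
(Excluded from the current account — financial account: foreign purchases of equities on the domestic stock exchange 1036.9, borrowing by resident firms from foreign banks 1790.9; capital account: acquisition of foreign patents and trademarks (non-produced assets) 92.9.)

-4650.9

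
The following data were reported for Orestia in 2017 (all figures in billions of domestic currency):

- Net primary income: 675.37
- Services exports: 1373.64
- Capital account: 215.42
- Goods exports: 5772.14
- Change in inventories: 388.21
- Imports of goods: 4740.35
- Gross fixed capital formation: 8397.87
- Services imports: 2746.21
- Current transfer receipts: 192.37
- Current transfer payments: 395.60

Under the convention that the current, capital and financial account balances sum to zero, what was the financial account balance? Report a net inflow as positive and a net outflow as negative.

Goods balance = 5772.14 - 4740.35 = 1031.79
Services balance = 1373.64 - 2746.21 = -1372.57
Trade balance (goods + services) = 1031.79 + (-1372.57) = -340.78
Net primary income = 675.37
Net secondary income = 192.37 - 395.60 = -203.23
Current account = -340.78 + 675.37 + (-203.23) = 131.36
Financial account = -(131.36 + 215.42) = -346.78

-346.78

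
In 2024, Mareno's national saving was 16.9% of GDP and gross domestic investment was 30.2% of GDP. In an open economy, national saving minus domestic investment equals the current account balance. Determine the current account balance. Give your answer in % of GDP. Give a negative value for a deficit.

S - I = CA (net lending to the rest of the world).
CA = S - I = 16.9 - 30.2 = -13.3

-13.3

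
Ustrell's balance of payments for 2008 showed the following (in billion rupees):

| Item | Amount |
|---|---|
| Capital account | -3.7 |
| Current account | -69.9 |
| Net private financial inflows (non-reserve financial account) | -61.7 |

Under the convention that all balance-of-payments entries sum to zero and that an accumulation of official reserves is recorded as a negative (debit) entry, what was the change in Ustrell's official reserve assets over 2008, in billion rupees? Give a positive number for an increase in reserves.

Official reserve transactions balance = -((-69.9) + (-3.7) + (-61.7)) = 135.3
An accumulation of reserves is recorded as a debit (negative entry), so the change in the stock of reserves is the negative of that balance.
Change in official reserves = -(135.3) = -135.3

-135.3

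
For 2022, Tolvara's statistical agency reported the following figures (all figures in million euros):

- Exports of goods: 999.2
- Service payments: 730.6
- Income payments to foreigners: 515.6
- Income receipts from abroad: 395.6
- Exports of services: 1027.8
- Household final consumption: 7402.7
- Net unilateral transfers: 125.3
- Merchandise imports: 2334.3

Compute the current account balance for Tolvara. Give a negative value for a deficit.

Goods balance = 999.2 - 2334.3 = -1335.1
Services balance = 1027.8 - 730.6 = 297.2
Trade balance (goods + services) = -1335.1 + 297.2 = -1037.9
Net primary income = 395.6 - 515.6 = -120.0
Net secondary income = 125.3
Current account = -1037.9 + (-120.0) + 125.3 = -1032.6

-1032.6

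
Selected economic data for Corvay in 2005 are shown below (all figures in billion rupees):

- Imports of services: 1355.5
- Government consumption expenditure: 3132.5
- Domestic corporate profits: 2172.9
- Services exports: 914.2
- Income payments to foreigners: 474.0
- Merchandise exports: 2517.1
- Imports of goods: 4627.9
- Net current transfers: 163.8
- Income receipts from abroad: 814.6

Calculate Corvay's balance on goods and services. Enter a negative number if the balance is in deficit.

-2552.1

Goods balance = 2517.1 - 4627.9 = -2110.8
Services balance = 914.2 - 1355.5 = -441.3
Trade balance (goods + services) = -2110.8 + (-441.3) = -2552.1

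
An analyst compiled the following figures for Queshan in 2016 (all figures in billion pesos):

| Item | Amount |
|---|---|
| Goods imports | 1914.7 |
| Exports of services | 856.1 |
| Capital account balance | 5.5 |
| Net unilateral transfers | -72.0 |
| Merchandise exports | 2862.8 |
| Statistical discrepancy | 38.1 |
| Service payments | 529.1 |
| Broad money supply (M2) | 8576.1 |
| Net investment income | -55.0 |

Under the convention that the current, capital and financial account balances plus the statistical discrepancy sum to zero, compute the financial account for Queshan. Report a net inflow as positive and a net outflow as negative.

Goods balance = 2862.8 - 1914.7 = 948.1
Services balance = 856.1 - 529.1 = 327.0
Trade balance (goods + services) = 948.1 + 327.0 = 1275.1
Net primary income = -55.0
Net secondary income = -72.0
Current account = 1275.1 + (-55.0) + (-72.0) = 1148.1
Financial account = -(1148.1 + 5.5 + 38.1) = -1191.7

-1191.7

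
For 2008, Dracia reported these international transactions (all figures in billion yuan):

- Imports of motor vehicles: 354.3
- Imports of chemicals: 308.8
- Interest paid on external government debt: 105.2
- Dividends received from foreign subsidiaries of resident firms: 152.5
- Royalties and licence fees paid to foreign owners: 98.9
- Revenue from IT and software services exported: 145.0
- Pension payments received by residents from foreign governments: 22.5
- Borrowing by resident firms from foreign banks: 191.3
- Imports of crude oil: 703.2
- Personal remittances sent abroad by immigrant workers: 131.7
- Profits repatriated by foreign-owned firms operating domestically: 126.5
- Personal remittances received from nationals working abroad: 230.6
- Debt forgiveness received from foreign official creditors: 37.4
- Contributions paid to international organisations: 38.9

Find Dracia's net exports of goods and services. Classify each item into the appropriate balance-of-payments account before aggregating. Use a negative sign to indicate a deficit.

Goods: -308.8 - 703.2 - 354.3 = -1366.3
Services: 145.0 - 98.9 = 46.1
Trade balance = -1366.3 + 46.1 = -1320.2
(Excluded from the trade balance — primary income: interest paid on external government debt 105.2, dividends received from foreign subsidiaries of resident firms 152.5, profits repatriated by foreign-owned firms operating domestically 126.5; secondary income: pension payments received by residents from foreign governments 22.5, personal remittances sent abroad by immigrant workers 131.7, personal remittances received from nationals working abroad 230.6, contributions paid to international organisations 38.9; financial account: borrowing by resident firms from foreign banks 191.3; capital account: debt forgiveness received from foreign official creditors 37.4.)

-1320.2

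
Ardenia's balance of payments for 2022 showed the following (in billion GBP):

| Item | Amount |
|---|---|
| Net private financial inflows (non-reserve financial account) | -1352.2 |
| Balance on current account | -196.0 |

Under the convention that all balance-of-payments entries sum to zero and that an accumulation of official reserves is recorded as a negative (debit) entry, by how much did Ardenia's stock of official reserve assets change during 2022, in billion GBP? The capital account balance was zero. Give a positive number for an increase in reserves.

Official reserve transactions balance = -((-196.0) + (-1352.2)) = 1548.2
An accumulation of reserves is recorded as a debit (negative entry), so the change in the stock of reserves is the negative of that balance.
Change in official reserves = -(1548.2) = -1548.2

-1548.2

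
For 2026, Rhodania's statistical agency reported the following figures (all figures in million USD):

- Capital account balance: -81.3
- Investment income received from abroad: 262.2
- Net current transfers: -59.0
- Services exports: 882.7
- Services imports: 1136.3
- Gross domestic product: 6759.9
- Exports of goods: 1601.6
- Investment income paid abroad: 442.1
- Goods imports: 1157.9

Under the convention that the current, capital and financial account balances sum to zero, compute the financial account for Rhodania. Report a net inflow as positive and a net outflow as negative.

Goods balance = 1601.6 - 1157.9 = 443.7
Services balance = 882.7 - 1136.3 = -253.6
Trade balance (goods + services) = 443.7 + (-253.6) = 190.1
Net primary income = 262.2 - 442.1 = -179.9
Net secondary income = -59.0
Current account = 190.1 + (-179.9) + (-59.0) = -48.8
Financial account = -(-48.8 + (-81.3)) = 130.1

130.1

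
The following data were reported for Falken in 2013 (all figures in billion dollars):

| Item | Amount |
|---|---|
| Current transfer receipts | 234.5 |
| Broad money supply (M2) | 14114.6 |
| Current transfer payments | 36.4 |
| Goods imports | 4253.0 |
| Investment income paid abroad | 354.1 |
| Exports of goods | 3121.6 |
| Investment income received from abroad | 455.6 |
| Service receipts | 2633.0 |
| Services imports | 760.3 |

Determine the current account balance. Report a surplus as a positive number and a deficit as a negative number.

1040.9

Goods balance = 3121.6 - 4253.0 = -1131.4
Services balance = 2633.0 - 760.3 = 1872.7
Trade balance (goods + services) = -1131.4 + 1872.7 = 741.3
Net primary income = 455.6 - 354.1 = 101.5
Net secondary income = 234.5 - 36.4 = 198.1
Current account = 741.3 + 101.5 + 198.1 = 1040.9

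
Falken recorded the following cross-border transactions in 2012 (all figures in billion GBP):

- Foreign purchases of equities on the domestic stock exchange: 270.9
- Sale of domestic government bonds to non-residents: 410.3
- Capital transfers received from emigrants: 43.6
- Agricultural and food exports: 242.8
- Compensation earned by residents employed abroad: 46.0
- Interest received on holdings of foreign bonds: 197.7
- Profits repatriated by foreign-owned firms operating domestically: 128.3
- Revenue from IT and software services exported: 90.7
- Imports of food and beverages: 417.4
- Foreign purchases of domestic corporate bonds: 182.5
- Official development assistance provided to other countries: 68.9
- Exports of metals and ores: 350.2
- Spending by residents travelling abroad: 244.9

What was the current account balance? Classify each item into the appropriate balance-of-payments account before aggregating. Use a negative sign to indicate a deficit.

Goods: 350.2 - 417.4 + 242.8 = 175.6
Services: -244.9 + 90.7 = -154.2
Primary income: -128.3 + 46.0 + 197.7 = 115.4
Secondary income: -68.9
Current account = 175.6 + (-154.2) + 115.4 + (-68.9) = 67.9
(Excluded from the current account — financial account: foreign purchases of equities on the domestic stock exchange 270.9, sale of domestic government bonds to non-residents 410.3, foreign purchases of domestic corporate bonds 182.5; capital account: capital transfers received from emigrants 43.6.)

67.9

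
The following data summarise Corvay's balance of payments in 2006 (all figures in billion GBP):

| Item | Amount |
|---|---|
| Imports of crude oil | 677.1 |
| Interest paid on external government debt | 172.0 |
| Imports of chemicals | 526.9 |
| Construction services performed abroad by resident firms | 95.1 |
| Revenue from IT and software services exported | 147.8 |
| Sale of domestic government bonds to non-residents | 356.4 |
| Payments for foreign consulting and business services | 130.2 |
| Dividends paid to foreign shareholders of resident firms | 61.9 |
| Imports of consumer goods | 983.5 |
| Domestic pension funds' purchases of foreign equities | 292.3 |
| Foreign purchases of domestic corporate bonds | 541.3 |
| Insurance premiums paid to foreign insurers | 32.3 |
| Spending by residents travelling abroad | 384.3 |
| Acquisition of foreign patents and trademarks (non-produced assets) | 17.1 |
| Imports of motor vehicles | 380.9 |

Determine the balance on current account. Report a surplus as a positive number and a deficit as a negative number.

-3106.2

Goods: -983.5 - 526.9 - 380.9 - 677.1 = -2568.4
Services: 95.1 - 384.3 - 130.2 - 32.3 + 147.8 = -303.9
Primary income: -61.9 - 172.0 = -233.9
Current account = (-2568.4) + (-303.9) + (-233.9) = -3106.2
(Excluded from the current account — financial account: sale of domestic government bonds to non-residents 356.4, domestic pension funds' purchases of foreign equities 292.3, foreign purchases of domestic corporate bonds 541.3; capital account: acquisition of foreign patents and trademarks (non-produced assets) 17.1.)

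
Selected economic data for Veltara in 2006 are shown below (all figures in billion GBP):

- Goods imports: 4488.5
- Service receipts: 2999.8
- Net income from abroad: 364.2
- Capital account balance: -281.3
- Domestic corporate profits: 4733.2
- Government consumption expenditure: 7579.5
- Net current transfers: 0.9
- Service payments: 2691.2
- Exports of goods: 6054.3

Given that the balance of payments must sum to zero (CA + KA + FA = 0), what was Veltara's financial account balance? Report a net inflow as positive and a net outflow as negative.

Goods balance = 6054.3 - 4488.5 = 1565.8
Services balance = 2999.8 - 2691.2 = 308.6
Trade balance (goods + services) = 1565.8 + 308.6 = 1874.4
Net primary income = 364.2
Net secondary income = 0.9
Current account = 1874.4 + 364.2 + 0.9 = 2239.5
Financial account = -(2239.5 + (-281.3)) = -1958.2

-1958.2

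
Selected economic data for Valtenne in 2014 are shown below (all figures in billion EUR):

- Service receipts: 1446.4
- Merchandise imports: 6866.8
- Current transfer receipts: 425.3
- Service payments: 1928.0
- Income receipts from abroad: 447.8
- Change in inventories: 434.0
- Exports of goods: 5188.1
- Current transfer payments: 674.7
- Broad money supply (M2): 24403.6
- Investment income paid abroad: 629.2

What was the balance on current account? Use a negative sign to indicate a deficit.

-2591.1

Goods balance = 5188.1 - 6866.8 = -1678.7
Services balance = 1446.4 - 1928.0 = -481.6
Trade balance (goods + services) = -1678.7 + (-481.6) = -2160.3
Net primary income = 447.8 - 629.2 = -181.4
Net secondary income = 425.3 - 674.7 = -249.4
Current account = -2160.3 + (-181.4) + (-249.4) = -2591.1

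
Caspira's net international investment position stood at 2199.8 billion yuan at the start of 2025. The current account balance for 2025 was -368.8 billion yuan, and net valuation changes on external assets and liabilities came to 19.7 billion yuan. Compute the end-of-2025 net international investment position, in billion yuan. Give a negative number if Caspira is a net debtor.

1850.7

Change in NIIP = current account + net valuation change = -368.8 + 19.7 = -349.1
End-of-year NIIP = 2199.8 + (-349.1) = 1850.7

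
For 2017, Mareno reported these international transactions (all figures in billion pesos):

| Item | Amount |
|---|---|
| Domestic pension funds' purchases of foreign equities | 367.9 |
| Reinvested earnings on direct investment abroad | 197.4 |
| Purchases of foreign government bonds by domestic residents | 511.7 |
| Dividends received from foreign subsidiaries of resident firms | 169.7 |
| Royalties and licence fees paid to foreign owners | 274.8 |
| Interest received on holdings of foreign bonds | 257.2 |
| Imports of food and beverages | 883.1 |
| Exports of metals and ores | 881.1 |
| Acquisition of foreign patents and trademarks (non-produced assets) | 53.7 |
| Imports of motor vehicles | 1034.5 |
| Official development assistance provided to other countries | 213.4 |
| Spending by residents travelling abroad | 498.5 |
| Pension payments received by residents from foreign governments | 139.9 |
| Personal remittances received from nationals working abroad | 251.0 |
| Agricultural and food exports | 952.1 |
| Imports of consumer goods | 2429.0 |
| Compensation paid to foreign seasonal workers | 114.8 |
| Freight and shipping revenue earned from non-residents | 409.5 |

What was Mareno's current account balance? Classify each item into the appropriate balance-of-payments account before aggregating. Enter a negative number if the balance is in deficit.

-2190.2

Goods: -2429.0 + 952.1 - 883.1 + 881.1 - 1034.5 = -2513.4
Services: 409.5 - 498.5 - 274.8 = -363.8
Primary income: 197.4 + 257.2 + 169.7 - 114.8 = 509.5
Secondary income: -213.4 + 139.9 + 251.0 = 177.5
Current account = (-2513.4) + (-363.8) + 509.5 + 177.5 = -2190.2
(Excluded from the current account — financial account: domestic pension funds' purchases of foreign equities 367.9, purchases of foreign government bonds by domestic residents 511.7; capital account: acquisition of foreign patents and trademarks (non-produced assets) 53.7.)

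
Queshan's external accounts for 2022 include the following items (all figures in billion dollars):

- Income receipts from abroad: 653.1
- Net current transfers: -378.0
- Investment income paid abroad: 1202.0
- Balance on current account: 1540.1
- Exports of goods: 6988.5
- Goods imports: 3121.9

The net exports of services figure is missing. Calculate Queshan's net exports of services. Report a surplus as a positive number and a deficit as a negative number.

-1399.6

Current account = goods balance + services balance + net primary income + net secondary income
Sum of the known components = 2939.7
Net exports of services = CA - (known components) = 1540.1 - 2939.7 = -1399.6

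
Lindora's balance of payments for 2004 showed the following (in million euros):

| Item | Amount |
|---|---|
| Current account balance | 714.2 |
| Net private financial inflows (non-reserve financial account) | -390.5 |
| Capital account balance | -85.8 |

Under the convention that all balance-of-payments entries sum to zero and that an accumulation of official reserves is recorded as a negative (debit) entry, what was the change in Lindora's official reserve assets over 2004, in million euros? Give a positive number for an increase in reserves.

Official reserve transactions balance = -(714.2 + (-85.8) + (-390.5)) = -237.9
An accumulation of reserves is recorded as a debit (negative entry), so the change in the stock of reserves is the negative of that balance.
Change in official reserves = -(-237.9) = 237.9

237.9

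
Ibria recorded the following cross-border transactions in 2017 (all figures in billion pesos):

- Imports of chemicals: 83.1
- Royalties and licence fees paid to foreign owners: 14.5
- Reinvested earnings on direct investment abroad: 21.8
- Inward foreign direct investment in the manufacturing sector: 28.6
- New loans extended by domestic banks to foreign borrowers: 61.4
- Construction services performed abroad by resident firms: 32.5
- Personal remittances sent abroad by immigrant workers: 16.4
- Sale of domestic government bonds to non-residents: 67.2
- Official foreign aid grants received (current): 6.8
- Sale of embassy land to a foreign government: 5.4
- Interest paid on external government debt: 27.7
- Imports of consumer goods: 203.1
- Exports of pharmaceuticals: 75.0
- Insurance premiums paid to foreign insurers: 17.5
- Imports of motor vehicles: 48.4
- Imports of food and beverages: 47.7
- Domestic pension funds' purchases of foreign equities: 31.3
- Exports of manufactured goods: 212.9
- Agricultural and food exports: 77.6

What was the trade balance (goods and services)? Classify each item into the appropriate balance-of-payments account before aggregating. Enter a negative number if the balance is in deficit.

Goods: -83.1 - 48.4 - 203.1 + 77.6 - 47.7 + 212.9 + 75.0 = -16.8
Services: -17.5 - 14.5 + 32.5 = 0.5
Trade balance = -16.8 + 0.5 = -16.3
(Excluded from the trade balance — primary income: reinvested earnings on direct investment abroad 21.8, interest paid on external government debt 27.7; financial account: inward foreign direct investment in the manufacturing sector 28.6, new loans extended by domestic banks to foreign borrowers 61.4, sale of domestic government bonds to non-residents 67.2, domestic pension funds' purchases of foreign equities 31.3; secondary income: personal remittances sent abroad by immigrant workers 16.4, official foreign aid grants received (current) 6.8; capital account: sale of embassy land to a foreign government 5.4.)

-16.3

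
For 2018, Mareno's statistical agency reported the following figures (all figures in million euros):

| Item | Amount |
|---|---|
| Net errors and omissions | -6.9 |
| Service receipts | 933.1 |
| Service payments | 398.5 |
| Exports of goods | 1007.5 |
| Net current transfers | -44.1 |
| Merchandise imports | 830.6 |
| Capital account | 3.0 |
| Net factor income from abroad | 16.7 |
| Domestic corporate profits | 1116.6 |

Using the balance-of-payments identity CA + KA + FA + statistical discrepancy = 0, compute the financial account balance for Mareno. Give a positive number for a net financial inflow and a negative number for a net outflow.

Goods balance = 1007.5 - 830.6 = 176.9
Services balance = 933.1 - 398.5 = 534.6
Trade balance (goods + services) = 176.9 + 534.6 = 711.5
Net primary income = 16.7
Net secondary income = -44.1
Current account = 711.5 + 16.7 + (-44.1) = 684.1
Financial account = -(684.1 + 3.0 + (-6.9)) = -680.2

-680.2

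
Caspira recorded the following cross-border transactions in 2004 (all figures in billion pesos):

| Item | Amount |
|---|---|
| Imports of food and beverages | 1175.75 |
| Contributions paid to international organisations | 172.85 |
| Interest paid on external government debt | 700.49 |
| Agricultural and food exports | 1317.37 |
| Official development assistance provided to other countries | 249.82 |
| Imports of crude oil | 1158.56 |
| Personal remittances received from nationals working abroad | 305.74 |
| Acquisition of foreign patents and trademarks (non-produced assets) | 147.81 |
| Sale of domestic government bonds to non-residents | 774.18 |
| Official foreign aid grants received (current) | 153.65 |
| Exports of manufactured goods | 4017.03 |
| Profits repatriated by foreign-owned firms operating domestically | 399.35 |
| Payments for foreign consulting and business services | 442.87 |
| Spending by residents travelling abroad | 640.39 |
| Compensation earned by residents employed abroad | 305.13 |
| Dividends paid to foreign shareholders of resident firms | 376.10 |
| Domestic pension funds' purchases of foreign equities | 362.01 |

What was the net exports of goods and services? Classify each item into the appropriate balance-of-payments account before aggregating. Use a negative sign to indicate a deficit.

Goods: 1317.37 + 4017.03 - 1175.75 - 1158.56 = 3000.09
Services: -442.87 - 640.39 = -1083.26
Trade balance = 3000.09 + (-1083.26) = 1916.83
(Excluded from the trade balance — secondary income: contributions paid to international organisations 172.85, official development assistance provided to other countries 249.82, personal remittances received from nationals working abroad 305.74, official foreign aid grants received (current) 153.65; primary income: interest paid on external government debt 700.49, profits repatriated by foreign-owned firms operating domestically 399.35, compensation earned by residents employed abroad 305.13, dividends paid to foreign shareholders of resident firms 376.10; capital account: acquisition of foreign patents and trademarks (non-produced assets) 147.81; financial account: sale of domestic government bonds to non-residents 774.18, domestic pension funds' purchases of foreign equities 362.01.)

1916.83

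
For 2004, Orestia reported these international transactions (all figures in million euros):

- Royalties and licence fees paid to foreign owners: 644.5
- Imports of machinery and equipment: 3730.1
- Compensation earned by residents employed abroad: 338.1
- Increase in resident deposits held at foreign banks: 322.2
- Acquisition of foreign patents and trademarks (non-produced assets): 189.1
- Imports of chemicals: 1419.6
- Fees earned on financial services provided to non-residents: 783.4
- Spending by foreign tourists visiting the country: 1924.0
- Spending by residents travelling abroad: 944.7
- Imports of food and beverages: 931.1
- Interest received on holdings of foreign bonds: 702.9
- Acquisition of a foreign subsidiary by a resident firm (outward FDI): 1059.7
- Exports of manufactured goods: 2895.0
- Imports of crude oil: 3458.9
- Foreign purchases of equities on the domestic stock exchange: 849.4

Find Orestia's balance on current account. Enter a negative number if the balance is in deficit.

Goods: -931.1 - 3730.1 - 1419.6 + 2895.0 - 3458.9 = -6644.7
Services: -944.7 + 783.4 + 1924.0 - 644.5 = 1118.2
Primary income: 702.9 + 338.1 = 1041.0
Current account = (-6644.7) + 1118.2 + 1041.0 = -4485.5
(Excluded from the current account — financial account: increase in resident deposits held at foreign banks 322.2, acquisition of a foreign subsidiary by a resident firm (outward FDI) 1059.7, foreign purchases of equities on the domestic stock exchange 849.4; capital account: acquisition of foreign patents and trademarks (non-produced assets) 189.1.)

-4485.5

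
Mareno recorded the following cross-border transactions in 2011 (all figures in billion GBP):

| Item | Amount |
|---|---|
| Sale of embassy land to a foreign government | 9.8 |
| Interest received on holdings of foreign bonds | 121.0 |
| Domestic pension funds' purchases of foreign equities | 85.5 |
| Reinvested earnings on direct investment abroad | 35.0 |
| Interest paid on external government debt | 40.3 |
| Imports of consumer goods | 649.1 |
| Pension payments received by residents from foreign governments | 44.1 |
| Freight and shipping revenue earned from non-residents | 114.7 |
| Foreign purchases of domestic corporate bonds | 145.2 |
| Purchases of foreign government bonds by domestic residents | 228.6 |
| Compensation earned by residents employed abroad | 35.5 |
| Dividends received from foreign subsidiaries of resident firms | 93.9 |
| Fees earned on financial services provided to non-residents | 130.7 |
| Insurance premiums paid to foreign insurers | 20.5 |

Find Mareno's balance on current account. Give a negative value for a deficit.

-135.0

Goods: -649.1
Services: 114.7 - 20.5 + 130.7 = 224.9
Primary income: 93.9 + 121.0 - 40.3 + 35.5 + 35.0 = 245.1
Secondary income: 44.1
Current account = (-649.1) + 224.9 + 245.1 + 44.1 = -135.0
(Excluded from the current account — capital account: sale of embassy land to a foreign government 9.8; financial account: domestic pension funds' purchases of foreign equities 85.5, foreign purchases of domestic corporate bonds 145.2, purchases of foreign government bonds by domestic residents 228.6.)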